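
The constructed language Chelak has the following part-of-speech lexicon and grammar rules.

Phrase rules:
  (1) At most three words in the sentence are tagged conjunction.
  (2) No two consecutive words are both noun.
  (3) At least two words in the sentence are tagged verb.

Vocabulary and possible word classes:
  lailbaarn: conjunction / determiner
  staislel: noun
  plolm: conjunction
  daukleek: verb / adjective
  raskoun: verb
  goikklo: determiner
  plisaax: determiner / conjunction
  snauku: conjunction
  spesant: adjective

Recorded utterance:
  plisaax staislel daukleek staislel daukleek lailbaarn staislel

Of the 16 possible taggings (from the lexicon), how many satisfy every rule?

4

Candidates per position — 1:plisaax {determiner,conjunction}; 2:staislel {noun}; 3:daukleek {verb,adjective}; 4:staislel {noun}; 5:daukleek {verb,adjective}; 6:lailbaarn {conjunction,determiner}; 7:staislel {noun}.
There are 16 candidate sequences in total.
The sequences that satisfy every rule: determiner noun verb noun verb conjunction noun; determiner noun verb noun verb determiner noun; conjunction noun verb noun verb conjunction noun; conjunction noun verb noun verb determiner noun.
Count = 4.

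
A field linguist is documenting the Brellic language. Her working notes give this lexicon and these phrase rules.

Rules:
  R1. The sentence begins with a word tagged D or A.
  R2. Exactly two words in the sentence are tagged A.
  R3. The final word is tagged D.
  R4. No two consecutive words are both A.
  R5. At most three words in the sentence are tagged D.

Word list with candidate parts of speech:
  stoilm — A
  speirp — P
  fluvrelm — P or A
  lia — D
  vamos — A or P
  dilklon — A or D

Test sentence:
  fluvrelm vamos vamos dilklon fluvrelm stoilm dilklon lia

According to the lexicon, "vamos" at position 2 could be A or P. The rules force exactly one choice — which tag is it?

P

Candidates per position — 1:fluvrelm {P,A}; 2:vamos {A,P}; 3:vamos {A,P}; 4:dilklon {A,D}; 5:fluvrelm {P,A}; 6:stoilm {A}; 7:dilklon {A,D}; 8:lia {D}.
If word 1 were P, no tagging could satisfy rule 1; so word 1 is A.
If word 2 were A, no tagging could satisfy rule 2; so word 2 is P.
If word 3 were A, no tagging could satisfy rule 2; so word 3 is P.
If word 4 were A, no tagging could satisfy rule 2; so word 4 is D.
If word 5 were A, no tagging could satisfy rule 2; so word 5 is P.
If word 7 were A, no tagging could satisfy rule 2; so word 7 is D.
The only consistent sequence is: A P P D P A D D.
Rule-by-rule: rule 1 satisfied; rule 2 satisfied; rule 3 satisfied; rule 4 satisfied; rule 5 satisfied.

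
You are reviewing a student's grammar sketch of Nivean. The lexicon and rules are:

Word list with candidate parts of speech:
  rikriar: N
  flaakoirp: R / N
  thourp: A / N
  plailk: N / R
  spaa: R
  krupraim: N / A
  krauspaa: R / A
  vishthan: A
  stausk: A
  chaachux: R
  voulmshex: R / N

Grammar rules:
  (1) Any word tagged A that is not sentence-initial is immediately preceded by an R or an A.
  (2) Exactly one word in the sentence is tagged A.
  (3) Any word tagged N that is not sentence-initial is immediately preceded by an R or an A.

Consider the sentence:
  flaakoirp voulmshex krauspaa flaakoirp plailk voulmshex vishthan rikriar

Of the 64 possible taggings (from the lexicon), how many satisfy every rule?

9

Candidates per position — 1:flaakoirp {R,N}; 2:voulmshex {R,N}; 3:krauspaa {R,A}; 4:flaakoirp {R,N}; 5:plailk {N,R}; 6:voulmshex {R,N}; 7:vishthan {A}; 8:rikriar {N}.
There are 64 candidate sequences in total.
Checking each against the rules leaves 9 sequences.
Count = 9.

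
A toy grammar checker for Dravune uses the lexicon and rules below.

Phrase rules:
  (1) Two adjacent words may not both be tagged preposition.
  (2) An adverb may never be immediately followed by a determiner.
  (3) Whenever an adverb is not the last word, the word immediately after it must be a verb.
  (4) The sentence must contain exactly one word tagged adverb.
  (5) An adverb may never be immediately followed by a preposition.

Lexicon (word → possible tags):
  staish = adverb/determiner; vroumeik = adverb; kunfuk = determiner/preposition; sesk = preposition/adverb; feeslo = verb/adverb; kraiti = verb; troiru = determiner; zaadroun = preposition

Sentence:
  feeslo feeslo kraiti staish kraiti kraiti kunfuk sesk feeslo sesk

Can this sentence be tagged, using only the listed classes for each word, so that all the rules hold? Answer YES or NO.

YES

Candidates per position — 1:feeslo {verb,adverb}; 2:feeslo {verb,adverb}; 3:kraiti {verb}; 4:staish {adverb,determiner}; 5:kraiti {verb}; 6:kraiti {verb}; 7:kunfuk {determiner,preposition}; 8:sesk {preposition,adverb}; 9:feeslo {verb,adverb}; 10:sesk {preposition,adverb}.
One satisfying assignment: verb adverb verb determiner verb verb determiner preposition verb preposition.
Verifying each rule — rule 1 ✓; rule 2 ✓; rule 3 ✓; rule 4 ✓; rule 5 ✓.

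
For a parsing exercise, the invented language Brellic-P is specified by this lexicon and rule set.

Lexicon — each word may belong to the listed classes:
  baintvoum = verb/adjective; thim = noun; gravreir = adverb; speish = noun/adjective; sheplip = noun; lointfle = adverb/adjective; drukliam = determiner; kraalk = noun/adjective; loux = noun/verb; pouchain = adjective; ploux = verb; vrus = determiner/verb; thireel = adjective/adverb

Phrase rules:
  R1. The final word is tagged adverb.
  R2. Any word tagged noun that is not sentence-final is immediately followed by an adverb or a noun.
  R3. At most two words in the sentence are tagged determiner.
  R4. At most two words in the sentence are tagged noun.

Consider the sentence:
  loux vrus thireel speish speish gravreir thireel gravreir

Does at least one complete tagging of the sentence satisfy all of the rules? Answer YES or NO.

YES

Candidates per position — 1:loux {noun,verb}; 2:vrus {determiner,verb}; 3:thireel {adjective,adverb}; 4:speish {noun,adjective}; 5:speish {noun,adjective}; 6:gravreir {adverb}; 7:thireel {adjective,adverb}; 8:gravreir {adverb}.
One satisfying assignment: verb verb adjective noun noun adverb adjective adverb.
Check: rule 1 ✓; rule 2 ✓; rule 3 ✓; rule 4 ✓.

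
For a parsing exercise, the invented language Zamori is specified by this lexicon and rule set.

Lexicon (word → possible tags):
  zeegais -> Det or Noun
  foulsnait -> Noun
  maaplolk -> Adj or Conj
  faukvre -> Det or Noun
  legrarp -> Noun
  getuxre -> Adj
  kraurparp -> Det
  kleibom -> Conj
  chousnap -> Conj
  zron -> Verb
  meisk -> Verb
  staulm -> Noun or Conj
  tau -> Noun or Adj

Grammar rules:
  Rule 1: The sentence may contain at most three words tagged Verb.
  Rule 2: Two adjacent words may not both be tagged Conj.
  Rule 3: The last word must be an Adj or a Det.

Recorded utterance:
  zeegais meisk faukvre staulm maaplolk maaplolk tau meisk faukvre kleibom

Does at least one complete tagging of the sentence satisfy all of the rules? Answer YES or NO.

Candidates per position — 1:zeegais {Det,Noun}; 2:meisk {Verb}; 3:faukvre {Det,Noun}; 4:staulm {Noun,Conj}; 5:maaplolk {Adj,Conj}; 6:maaplolk {Adj,Conj}; 7:tau {Noun,Adj}; 8:meisk {Verb}; 9:faukvre {Det,Noun}; 10:kleibom {Conj}.
Rule 3 cannot be satisfied by any choice of tags from the lexicon.
So there is no consistent tagging.

NO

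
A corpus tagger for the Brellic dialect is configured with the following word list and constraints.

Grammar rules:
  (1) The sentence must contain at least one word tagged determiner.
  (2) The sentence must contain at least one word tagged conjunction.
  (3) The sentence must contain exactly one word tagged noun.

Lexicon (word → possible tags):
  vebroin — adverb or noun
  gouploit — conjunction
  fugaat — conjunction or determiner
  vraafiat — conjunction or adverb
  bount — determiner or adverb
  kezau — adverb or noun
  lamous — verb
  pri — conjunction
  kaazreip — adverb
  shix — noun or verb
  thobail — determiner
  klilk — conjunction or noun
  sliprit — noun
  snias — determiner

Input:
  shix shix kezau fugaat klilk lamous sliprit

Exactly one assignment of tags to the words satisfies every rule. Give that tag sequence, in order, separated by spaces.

Candidates per position — 1:shix {noun,verb}; 2:shix {noun,verb}; 3:kezau {adverb,noun}; 4:fugaat {conjunction,determiner}; 5:klilk {conjunction,noun}; 6:lamous {verb}; 7:sliprit {noun}.
Position 1: tagging it noun would leave rule 3 unsatisfiable, so it must be verb.
Position 2: tagging it noun would leave rule 3 unsatisfiable, so it must be verb.
Position 3: tagging it noun would leave rule 3 unsatisfiable, so it must be adverb.
Position 4: tagging it conjunction would leave rule 1 unsatisfiable, so it must be determiner.
Position 5: tagging it noun would leave rule 2 unsatisfiable, so it must be conjunction.
The only consistent sequence is: verb verb adverb determiner conjunction verb noun.
Verifying each rule — rule 1 ok; rule 2 ok; rule 3 ok.

verb verb adverb determiner conjunction verb noun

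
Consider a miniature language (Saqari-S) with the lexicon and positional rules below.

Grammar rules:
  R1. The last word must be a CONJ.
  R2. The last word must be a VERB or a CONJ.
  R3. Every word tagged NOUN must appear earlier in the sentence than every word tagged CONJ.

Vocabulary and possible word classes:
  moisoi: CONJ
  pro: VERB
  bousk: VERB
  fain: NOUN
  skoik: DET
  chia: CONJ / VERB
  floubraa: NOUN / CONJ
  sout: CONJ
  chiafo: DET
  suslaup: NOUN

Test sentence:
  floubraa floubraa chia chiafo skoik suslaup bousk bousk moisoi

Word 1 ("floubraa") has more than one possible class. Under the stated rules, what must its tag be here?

NOUN

Candidates per position — 1:floubraa {NOUN,CONJ}; 2:floubraa {NOUN,CONJ}; 3:chia {CONJ,VERB}; 4:chiafo {DET}; 5:skoik {DET}; 6:suslaup {NOUN}; 7:bousk {VERB}; 8:bousk {VERB}; 9:moisoi {CONJ}.
Word 1 cannot be CONJ — rule 3 would then fail for every completion. It is NOUN.
Word 2 cannot be CONJ — rule 3 would then fail for every completion. It is NOUN.
Word 3 cannot be CONJ — rule 3 would then fail for every completion. It is VERB.
The unique satisfying tagging is: NOUN NOUN VERB DET DET NOUN VERB VERB CONJ.
Rule-by-rule: rule 1 ✓; rule 2 ✓; rule 3 ✓.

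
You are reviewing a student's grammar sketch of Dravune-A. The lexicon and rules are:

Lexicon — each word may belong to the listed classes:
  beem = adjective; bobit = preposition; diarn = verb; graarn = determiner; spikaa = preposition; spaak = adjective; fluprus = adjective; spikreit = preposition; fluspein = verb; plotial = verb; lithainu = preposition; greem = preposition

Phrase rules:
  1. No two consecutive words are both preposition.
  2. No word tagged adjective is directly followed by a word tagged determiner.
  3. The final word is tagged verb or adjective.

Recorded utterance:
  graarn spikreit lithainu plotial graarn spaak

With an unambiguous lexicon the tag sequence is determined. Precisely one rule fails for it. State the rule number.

1

Fixed tagging: determiner preposition preposition verb determiner adjective.
Applying the rules: R1 ✗, R2 ✓, R3 ✓.
Only rule 1 fails.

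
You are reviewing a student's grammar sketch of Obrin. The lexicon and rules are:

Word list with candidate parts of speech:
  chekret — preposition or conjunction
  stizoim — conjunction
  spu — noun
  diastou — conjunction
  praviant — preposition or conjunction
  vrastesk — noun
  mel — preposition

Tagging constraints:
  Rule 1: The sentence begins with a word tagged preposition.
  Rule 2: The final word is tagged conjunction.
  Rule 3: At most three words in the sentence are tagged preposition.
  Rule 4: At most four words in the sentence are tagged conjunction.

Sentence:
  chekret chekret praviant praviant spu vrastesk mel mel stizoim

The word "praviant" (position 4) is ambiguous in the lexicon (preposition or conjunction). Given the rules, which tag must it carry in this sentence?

conjunction

Candidates per position — 1:chekret {preposition,conjunction}; 2:chekret {preposition,conjunction}; 3:praviant {preposition,conjunction}; 4:praviant {preposition,conjunction}; 5:spu {noun}; 6:vrastesk {noun}; 7:mel {preposition}; 8:mel {preposition}; 9:stizoim {conjunction}.
If word 1 were conjunction, no tagging could satisfy rule 1; so word 1 is preposition.
If word 2 were preposition, no tagging could satisfy rule 3; so word 2 is conjunction.
If word 3 were preposition, no tagging could satisfy rule 3; so word 3 is conjunction.
If word 4 were preposition, no tagging could satisfy rule 3; so word 4 is conjunction.
The only consistent sequence is: preposition conjunction conjunction conjunction noun noun preposition preposition conjunction.
Checking: rule 1 holds; rule 2 holds; rule 3 holds; rule 4 holds.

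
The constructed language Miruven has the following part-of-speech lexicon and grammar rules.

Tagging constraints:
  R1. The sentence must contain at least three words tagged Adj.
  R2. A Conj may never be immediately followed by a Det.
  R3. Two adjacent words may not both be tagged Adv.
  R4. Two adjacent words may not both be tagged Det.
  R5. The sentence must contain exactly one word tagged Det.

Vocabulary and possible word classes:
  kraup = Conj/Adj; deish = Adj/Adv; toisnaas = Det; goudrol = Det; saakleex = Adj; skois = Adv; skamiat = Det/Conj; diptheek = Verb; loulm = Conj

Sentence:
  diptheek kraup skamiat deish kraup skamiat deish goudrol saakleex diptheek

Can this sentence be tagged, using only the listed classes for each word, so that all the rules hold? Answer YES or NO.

Candidates per position — 1:diptheek {Verb}; 2:kraup {Conj,Adj}; 3:skamiat {Det,Conj}; 4:deish {Adj,Adv}; 5:kraup {Conj,Adj}; 6:skamiat {Det,Conj}; 7:deish {Adj,Adv}; 8:goudrol {Det}; 9:saakleex {Adj}; 10:diptheek {Verb}.
One satisfying assignment: Verb Adj Conj Adj Adj Conj Adj Det Adj Verb.
Check: rule 1 satisfied; rule 2 satisfied; rule 3 satisfied; rule 4 satisfied; rule 5 satisfied.

YES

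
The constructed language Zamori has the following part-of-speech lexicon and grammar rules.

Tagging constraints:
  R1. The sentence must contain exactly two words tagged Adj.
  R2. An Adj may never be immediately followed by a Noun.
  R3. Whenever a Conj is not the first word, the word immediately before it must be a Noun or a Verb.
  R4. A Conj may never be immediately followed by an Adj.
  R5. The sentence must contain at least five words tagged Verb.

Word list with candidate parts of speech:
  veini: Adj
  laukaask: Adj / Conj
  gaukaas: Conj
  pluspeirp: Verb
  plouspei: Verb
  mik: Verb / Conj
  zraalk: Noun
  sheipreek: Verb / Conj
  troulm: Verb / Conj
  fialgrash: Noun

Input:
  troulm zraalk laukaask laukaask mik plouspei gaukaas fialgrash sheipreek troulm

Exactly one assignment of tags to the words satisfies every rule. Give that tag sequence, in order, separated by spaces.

Candidates per position — 1:troulm {Verb,Conj}; 2:zraalk {Noun}; 3:laukaask {Adj,Conj}; 4:laukaask {Adj,Conj}; 5:mik {Verb,Conj}; 6:plouspei {Verb}; 7:gaukaas {Conj}; 8:fialgrash {Noun}; 9:sheipreek {Verb,Conj}; 10:troulm {Verb,Conj}.
Word 1 cannot be Conj — rule 5 would then fail for every completion. It is Verb.
Word 3 cannot be Conj — rule 1 would then fail for every completion. It is Adj.
Word 4 cannot be Conj — rule 1 would then fail for every completion. It is Adj.
Word 5 cannot be Conj — rule 3 would then fail for every completion. It is Verb.
Word 9 cannot be Conj — rule 5 would then fail for every completion. It is Verb.
Word 10 cannot be Conj — rule 5 would then fail for every completion. It is Verb.
The only consistent sequence is: Verb Noun Adj Adj Verb Verb Conj Noun Verb Verb.
Rule-by-rule: rule 1 ✓; rule 2 ✓; rule 3 ✓; rule 4 ✓; rule 5 ✓.

Verb Noun Adj Adj Verb Verb Conj Noun Verb Verb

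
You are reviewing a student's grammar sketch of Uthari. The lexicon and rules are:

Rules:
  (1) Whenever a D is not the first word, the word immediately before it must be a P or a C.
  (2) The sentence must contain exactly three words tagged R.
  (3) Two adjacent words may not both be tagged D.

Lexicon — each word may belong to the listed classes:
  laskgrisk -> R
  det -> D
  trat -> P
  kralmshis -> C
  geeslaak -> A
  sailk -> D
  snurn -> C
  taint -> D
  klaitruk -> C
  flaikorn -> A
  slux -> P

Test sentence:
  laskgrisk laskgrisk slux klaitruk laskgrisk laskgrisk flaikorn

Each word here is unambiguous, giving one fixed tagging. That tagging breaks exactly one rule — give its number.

2

Fixed tagging: R R P C R R A.
Rule check: R1 holds, R2 violated, R3 holds.
Only rule 2 fails.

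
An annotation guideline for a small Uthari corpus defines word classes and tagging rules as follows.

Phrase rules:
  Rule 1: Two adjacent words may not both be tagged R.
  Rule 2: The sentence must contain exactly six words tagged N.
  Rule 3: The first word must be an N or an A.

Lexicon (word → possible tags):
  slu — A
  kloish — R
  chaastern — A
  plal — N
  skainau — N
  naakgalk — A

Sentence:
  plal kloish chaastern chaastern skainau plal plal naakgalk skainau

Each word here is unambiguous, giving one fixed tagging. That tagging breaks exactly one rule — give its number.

2

Fixed tagging: N R A A N N N A N.
Applying the rules: R1 ok, R2 fails, R3 ok.
Only rule 2 fails.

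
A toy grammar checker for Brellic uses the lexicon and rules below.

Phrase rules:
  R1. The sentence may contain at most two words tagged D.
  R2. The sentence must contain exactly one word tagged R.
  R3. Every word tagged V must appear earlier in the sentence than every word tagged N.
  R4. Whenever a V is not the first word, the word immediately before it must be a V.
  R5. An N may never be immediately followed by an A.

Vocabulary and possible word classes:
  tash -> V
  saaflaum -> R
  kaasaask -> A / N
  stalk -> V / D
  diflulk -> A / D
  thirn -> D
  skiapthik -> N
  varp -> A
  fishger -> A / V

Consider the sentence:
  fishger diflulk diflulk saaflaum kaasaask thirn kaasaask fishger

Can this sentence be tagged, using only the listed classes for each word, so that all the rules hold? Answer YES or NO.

YES

Candidates per position — 1:fishger {A,V}; 2:diflulk {A,D}; 3:diflulk {A,D}; 4:saaflaum {R}; 5:kaasaask {A,N}; 6:thirn {D}; 7:kaasaask {A,N}; 8:fishger {A,V}.
One satisfying assignment: A A D R A D A A.
Rule-by-rule: rule 1 ✓; rule 2 ✓; rule 3 ✓; rule 4 ✓; rule 5 ✓.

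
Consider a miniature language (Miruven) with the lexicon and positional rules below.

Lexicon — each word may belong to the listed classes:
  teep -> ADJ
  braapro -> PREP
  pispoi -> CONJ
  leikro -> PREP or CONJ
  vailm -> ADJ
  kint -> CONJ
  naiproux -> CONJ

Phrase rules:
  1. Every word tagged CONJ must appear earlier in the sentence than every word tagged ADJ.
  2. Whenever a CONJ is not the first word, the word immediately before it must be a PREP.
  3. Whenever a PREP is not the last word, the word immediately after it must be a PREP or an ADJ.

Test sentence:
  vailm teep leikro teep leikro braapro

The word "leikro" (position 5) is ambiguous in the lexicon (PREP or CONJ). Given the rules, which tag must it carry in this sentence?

Candidates per position — 1:vailm {ADJ}; 2:teep {ADJ}; 3:leikro {PREP,CONJ}; 4:teep {ADJ}; 5:leikro {PREP,CONJ}; 6:braapro {PREP}.
If word 3 were CONJ, no tagging could satisfy rule 1; so word 3 is PREP.
If word 5 were CONJ, no tagging could satisfy rule 1; so word 5 is PREP.
The unique satisfying tagging is: ADJ ADJ PREP ADJ PREP PREP.
Rule-by-rule: rule 1 ok; rule 2 ok; rule 3 ok.

PREP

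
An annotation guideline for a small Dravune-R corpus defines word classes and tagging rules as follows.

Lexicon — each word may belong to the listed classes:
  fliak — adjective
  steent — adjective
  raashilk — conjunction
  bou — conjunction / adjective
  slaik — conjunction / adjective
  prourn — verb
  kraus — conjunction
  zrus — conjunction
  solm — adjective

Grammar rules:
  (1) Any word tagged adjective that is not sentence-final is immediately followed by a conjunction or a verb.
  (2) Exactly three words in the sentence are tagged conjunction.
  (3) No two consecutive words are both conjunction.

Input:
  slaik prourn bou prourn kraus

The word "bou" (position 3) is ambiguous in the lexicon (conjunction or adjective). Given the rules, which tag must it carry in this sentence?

conjunction

Candidates per position — 1:slaik {conjunction,adjective}; 2:prourn {verb}; 3:bou {conjunction,adjective}; 4:prourn {verb}; 5:kraus {conjunction}.
At position 1, choosing adjective makes rule 2 impossible to satisfy; hence conjunction.
At position 3, choosing adjective makes rule 2 impossible to satisfy; hence conjunction.
That leaves exactly one tagging: conjunction verb conjunction verb conjunction.
Rule-by-rule: rule 1 ok; rule 2 ok; rule 3 ok.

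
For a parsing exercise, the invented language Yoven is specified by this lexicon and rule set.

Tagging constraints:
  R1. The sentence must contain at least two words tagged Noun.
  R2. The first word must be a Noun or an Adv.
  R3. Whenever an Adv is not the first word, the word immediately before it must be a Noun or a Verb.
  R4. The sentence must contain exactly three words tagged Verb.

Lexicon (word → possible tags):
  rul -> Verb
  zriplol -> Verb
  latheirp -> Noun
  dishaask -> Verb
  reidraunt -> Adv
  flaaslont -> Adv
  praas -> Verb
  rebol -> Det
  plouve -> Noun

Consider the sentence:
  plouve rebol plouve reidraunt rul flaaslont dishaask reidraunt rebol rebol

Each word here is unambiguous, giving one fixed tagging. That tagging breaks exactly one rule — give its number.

4

Fixed tagging: Noun Det Noun Adv Verb Adv Verb Adv Det Det.
Checking each rule: R1 pass, R2 pass, R3 pass, R4 fail.
Only rule 4 fails.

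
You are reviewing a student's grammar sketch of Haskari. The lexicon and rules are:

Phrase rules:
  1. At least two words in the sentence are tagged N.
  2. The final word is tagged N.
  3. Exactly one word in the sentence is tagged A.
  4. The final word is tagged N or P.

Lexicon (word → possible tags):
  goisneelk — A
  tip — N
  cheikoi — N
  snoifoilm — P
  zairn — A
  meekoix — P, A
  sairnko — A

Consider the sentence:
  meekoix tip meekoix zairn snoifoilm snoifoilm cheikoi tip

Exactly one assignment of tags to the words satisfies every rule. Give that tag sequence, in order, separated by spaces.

P N P A P P N N

Candidates per position — 1:meekoix {P,A}; 2:tip {N}; 3:meekoix {P,A}; 4:zairn {A}; 5:snoifoilm {P}; 6:snoifoilm {P}; 7:cheikoi {N}; 8:tip {N}.
Position 1: tagging it A would leave rule 3 unsatisfiable, so it must be P.
Position 3: tagging it A would leave rule 3 unsatisfiable, so it must be P.
That leaves exactly one tagging: P N P A P P N N.
Check: rule 1 satisfied; rule 2 satisfied; rule 3 satisfied; rule 4 satisfied.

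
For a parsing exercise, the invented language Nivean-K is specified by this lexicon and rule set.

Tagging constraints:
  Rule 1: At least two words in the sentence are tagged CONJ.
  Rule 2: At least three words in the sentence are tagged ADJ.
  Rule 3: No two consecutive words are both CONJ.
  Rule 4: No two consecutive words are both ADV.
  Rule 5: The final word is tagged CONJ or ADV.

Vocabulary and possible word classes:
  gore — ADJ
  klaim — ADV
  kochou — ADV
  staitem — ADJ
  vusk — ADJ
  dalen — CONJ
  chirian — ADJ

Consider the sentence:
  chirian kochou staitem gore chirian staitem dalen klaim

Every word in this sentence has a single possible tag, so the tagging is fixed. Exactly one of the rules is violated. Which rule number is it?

1

Fixed tagging: ADJ ADV ADJ ADJ ADJ ADJ CONJ ADV.
Checking each rule: R1 fails, R2 ok, R3 ok, R4 ok, R5 ok.
Only rule 1 fails.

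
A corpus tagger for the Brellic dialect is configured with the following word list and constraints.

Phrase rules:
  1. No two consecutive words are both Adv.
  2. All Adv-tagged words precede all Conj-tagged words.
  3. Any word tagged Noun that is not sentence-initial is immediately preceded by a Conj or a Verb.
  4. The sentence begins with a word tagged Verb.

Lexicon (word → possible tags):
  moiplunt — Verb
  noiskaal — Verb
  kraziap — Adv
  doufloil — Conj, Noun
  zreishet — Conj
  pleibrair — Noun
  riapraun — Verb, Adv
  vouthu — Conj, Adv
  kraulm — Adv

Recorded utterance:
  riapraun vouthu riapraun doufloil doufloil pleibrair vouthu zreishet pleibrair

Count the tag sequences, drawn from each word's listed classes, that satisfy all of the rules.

4

Candidates per position — 1:riapraun {Verb,Adv}; 2:vouthu {Conj,Adv}; 3:riapraun {Verb,Adv}; 4:doufloil {Conj,Noun}; 5:doufloil {Conj,Noun}; 6:pleibrair {Noun}; 7:vouthu {Conj,Adv}; 8:zreishet {Conj}; 9:pleibrair {Noun}.
There are 64 candidate sequences in total.
The sequences that satisfy every rule: Verb Conj Verb Conj Conj Noun Conj Conj Noun; Verb Conj Verb Noun Conj Noun Conj Conj Noun; Verb Adv Verb Conj Conj Noun Conj Conj Noun; Verb Adv Verb Noun Conj Noun Conj Conj Noun.
Count = 4.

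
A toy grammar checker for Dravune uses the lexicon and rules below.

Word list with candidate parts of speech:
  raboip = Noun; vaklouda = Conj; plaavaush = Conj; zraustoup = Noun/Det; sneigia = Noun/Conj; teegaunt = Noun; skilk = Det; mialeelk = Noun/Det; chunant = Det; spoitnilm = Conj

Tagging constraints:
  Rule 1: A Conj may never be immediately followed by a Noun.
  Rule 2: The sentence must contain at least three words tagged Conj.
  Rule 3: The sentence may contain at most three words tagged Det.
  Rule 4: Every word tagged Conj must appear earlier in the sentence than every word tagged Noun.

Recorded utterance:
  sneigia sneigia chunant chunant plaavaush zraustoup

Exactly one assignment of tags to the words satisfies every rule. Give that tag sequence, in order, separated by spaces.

Conj Conj Det Det Conj Det

Candidates per position — 1:sneigia {Noun,Conj}; 2:sneigia {Noun,Conj}; 3:chunant {Det}; 4:chunant {Det}; 5:plaavaush {Conj}; 6:zraustoup {Noun,Det}.
Position 1: tagging it Noun would leave rule 2 unsatisfiable, so it must be Conj.
Position 2: tagging it Noun would leave rule 1 unsatisfiable, so it must be Conj.
Position 6: tagging it Noun would leave rule 1 unsatisfiable, so it must be Det.
That leaves exactly one tagging: Conj Conj Det Det Conj Det.
Verifying each rule — rule 1 ✓; rule 2 ✓; rule 3 ✓; rule 4 ✓.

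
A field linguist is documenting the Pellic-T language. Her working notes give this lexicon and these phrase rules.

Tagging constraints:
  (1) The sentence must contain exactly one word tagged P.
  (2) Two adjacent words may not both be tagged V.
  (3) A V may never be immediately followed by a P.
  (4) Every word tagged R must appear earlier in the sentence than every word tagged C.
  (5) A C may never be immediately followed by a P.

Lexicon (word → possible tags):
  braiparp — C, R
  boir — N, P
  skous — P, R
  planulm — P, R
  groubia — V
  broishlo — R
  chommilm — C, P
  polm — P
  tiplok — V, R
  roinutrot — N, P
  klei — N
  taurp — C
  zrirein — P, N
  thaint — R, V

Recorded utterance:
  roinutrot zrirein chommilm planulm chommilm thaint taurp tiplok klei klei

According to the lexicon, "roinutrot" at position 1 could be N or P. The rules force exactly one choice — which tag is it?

N

Candidates per position — 1:roinutrot {N,P}; 2:zrirein {P,N}; 3:chommilm {C,P}; 4:planulm {P,R}; 5:chommilm {C,P}; 6:thaint {R,V}; 7:taurp {C}; 8:tiplok {V,R}; 9:klei {N}; 10:klei {N}.
Position 8: tagging it R would leave rule 4 unsatisfiable, so it must be V.
Position 1: the remaining choice is settled jointly with positions 2, 3, 4, 5, 6 — only N at position 1 is part of a tagging that satisfies every rule.
That leaves exactly one tagging: N N P R C V C V N N.
Verifying each rule — rule 1 holds; rule 2 holds; rule 3 holds; rule 4 holds; rule 5 holds.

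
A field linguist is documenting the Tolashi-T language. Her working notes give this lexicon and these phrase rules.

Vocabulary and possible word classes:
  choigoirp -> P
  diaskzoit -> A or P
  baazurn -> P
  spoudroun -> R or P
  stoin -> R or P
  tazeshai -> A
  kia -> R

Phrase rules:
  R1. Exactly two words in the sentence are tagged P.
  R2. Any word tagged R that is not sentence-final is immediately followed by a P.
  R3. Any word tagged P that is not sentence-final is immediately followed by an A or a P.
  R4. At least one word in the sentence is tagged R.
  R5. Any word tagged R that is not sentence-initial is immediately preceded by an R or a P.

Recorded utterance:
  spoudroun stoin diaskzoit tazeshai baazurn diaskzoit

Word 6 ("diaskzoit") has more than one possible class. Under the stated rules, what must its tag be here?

Candidates per position — 1:spoudroun {R,P}; 2:stoin {R,P}; 3:diaskzoit {A,P}; 4:tazeshai {A}; 5:baazurn {P}; 6:diaskzoit {A,P}.
Position 6: the remaining choice is settled jointly with positions 1, 2, 3 — only A at position 6 is part of a tagging that satisfies every rule.
So the tagging must be: R P A A P A.
Checking: rule 1 ✓; rule 2 ✓; rule 3 ✓; rule 4 ✓; rule 5 ✓.

A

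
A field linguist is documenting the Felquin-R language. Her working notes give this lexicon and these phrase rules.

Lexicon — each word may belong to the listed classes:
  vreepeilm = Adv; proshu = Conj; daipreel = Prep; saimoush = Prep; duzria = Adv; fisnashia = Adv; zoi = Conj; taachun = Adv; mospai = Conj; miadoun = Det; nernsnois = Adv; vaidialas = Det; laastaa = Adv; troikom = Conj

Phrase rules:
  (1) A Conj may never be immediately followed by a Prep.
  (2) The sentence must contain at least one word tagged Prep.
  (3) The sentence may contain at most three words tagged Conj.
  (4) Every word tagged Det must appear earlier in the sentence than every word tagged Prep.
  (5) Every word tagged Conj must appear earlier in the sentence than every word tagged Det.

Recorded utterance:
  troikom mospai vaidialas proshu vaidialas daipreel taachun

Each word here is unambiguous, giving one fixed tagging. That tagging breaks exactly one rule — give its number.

5

Fixed tagging: Conj Conj Det Conj Det Prep Adv.
Checking each rule: R1 ok, R2 ok, R3 ok, R4 ok, R5 fails.
Only rule 5 fails.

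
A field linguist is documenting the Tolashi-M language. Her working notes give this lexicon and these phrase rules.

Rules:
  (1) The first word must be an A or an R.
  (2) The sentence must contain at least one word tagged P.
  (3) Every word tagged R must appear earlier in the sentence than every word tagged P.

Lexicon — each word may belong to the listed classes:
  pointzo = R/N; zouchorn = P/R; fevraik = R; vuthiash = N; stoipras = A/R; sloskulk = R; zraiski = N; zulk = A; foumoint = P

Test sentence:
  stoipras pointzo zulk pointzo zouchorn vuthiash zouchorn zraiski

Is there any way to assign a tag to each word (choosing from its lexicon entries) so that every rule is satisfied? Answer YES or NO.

Candidates per position — 1:stoipras {A,R}; 2:pointzo {R,N}; 3:zulk {A}; 4:pointzo {R,N}; 5:zouchorn {P,R}; 6:vuthiash {N}; 7:zouchorn {P,R}; 8:zraiski {N}.
One satisfying assignment: A R A N R N P N.
Verifying each rule — rule 1 ok; rule 2 ok; rule 3 ok.

YES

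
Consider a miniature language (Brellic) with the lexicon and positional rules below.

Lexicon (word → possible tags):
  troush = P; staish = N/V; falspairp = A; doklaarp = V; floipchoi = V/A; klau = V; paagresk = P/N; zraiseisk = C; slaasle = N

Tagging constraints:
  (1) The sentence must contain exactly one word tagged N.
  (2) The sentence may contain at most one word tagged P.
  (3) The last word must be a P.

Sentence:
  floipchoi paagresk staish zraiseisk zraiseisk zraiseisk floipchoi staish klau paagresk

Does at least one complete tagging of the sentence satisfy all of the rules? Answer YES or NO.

Candidates per position — 1:floipchoi {V,A}; 2:paagresk {P,N}; 3:staish {N,V}; 4:zraiseisk {C}; 5:zraiseisk {C}; 6:zraiseisk {C}; 7:floipchoi {V,A}; 8:staish {N,V}; 9:klau {V}; 10:paagresk {P,N}.
One satisfying assignment: A N V C C C V V V P.
Rule-by-rule: rule 1 satisfied; rule 2 satisfied; rule 3 satisfied.

YES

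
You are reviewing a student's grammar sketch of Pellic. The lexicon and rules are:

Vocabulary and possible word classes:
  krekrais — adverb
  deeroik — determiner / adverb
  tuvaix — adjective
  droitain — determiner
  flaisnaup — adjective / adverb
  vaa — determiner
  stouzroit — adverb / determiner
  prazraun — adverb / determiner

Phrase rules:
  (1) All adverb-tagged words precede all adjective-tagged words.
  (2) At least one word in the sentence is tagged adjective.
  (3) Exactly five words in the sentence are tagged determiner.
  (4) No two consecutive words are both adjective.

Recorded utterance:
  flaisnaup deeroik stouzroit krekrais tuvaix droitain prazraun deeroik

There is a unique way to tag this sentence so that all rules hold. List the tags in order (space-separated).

adverb determiner determiner adverb adjective determiner determiner determiner

Candidates per position — 1:flaisnaup {adjective,adverb}; 2:deeroik {determiner,adverb}; 3:stouzroit {adverb,determiner}; 4:krekrais {adverb}; 5:tuvaix {adjective}; 6:droitain {determiner}; 7:prazraun {adverb,determiner}; 8:deeroik {determiner,adverb}.
At position 1, choosing adjective makes rule 1 impossible to satisfy; hence adverb.
At position 2, choosing adverb makes rule 3 impossible to satisfy; hence determiner.
At position 3, choosing adverb makes rule 3 impossible to satisfy; hence determiner.
At position 7, choosing adverb makes rule 1 impossible to satisfy; hence determiner.
At position 8, choosing adverb makes rule 1 impossible to satisfy; hence determiner.
The unique satisfying tagging is: adverb determiner determiner adverb adjective determiner determiner determiner.
Verifying each rule — rule 1 ok; rule 2 ok; rule 3 ok; rule 4 ok.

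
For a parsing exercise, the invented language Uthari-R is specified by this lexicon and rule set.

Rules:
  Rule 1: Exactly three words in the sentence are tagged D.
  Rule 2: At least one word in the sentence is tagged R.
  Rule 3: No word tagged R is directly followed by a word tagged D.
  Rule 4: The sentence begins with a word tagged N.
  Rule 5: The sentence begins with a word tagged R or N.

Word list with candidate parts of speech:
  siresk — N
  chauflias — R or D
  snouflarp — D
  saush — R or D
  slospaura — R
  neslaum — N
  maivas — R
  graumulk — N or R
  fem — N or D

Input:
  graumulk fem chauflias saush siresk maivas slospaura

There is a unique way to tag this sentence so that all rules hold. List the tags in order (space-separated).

N D D D N R R

Candidates per position — 1:graumulk {N,R}; 2:fem {N,D}; 3:chauflias {R,D}; 4:saush {R,D}; 5:siresk {N}; 6:maivas {R}; 7:slospaura {R}.
At position 1, choosing R makes rule 4 impossible to satisfy; hence N.
At position 2, choosing N makes rule 1 impossible to satisfy; hence D.
At position 3, choosing R makes rule 1 impossible to satisfy; hence D.
At position 4, choosing R makes rule 1 impossible to satisfy; hence D.
That leaves exactly one tagging: N D D D N R R.
Check: rule 1 satisfied; rule 2 satisfied; rule 3 satisfied; rule 4 satisfied; rule 5 satisfied.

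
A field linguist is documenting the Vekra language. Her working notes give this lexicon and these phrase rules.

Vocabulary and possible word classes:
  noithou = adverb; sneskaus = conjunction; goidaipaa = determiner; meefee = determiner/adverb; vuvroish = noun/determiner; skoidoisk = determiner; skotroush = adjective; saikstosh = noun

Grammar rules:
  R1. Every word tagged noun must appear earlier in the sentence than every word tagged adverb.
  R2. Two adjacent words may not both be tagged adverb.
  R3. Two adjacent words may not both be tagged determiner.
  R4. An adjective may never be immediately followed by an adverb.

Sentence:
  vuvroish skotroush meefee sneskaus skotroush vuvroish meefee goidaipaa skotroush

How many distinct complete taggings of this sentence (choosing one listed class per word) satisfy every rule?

4

Candidates per position — 1:vuvroish {noun,determiner}; 2:skotroush {adjective}; 3:meefee {determiner,adverb}; 4:sneskaus {conjunction}; 5:skotroush {adjective}; 6:vuvroish {noun,determiner}; 7:meefee {determiner,adverb}; 8:goidaipaa {determiner}; 9:skotroush {adjective}.
There are 16 candidate sequences in total.
The sequences that satisfy every rule: noun adjective determiner conjunction adjective noun adverb determiner adjective; noun adjective determiner conjunction adjective determiner adverb determiner adjective; determiner adjective determiner conjunction adjective noun adverb determiner adjective; determiner adjective determiner conjunction adjective determiner adverb determiner adjective.
Count = 4.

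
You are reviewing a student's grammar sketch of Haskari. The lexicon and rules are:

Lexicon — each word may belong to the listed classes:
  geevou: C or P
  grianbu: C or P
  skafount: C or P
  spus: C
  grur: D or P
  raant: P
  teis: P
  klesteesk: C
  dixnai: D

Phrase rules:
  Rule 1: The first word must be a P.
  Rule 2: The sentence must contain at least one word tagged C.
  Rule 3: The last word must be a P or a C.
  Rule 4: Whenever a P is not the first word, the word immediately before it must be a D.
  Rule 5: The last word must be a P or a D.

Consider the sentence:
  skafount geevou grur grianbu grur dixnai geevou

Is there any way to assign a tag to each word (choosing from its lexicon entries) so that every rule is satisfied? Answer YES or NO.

YES

Candidates per position — 1:skafount {C,P}; 2:geevou {C,P}; 3:grur {D,P}; 4:grianbu {C,P}; 5:grur {D,P}; 6:dixnai {D}; 7:geevou {C,P}.
One satisfying assignment: P C D C D D P.
Rule-by-rule: rule 1 ok; rule 2 ok; rule 3 ok; rule 4 ok; rule 5 ok.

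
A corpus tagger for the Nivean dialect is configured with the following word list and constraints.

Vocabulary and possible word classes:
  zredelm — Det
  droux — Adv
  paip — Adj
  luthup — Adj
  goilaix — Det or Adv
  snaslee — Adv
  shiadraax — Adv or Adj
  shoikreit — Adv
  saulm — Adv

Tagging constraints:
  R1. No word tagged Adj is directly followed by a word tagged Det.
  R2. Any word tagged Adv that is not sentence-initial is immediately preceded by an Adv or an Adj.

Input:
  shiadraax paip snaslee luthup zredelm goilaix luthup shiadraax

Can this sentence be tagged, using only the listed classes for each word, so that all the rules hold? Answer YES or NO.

Candidates per position — 1:shiadraax {Adv,Adj}; 2:paip {Adj}; 3:snaslee {Adv}; 4:luthup {Adj}; 5:zredelm {Det}; 6:goilaix {Det,Adv}; 7:luthup {Adj}; 8:shiadraax {Adv,Adj}.
Rule 1 cannot be satisfied by any choice of tags from the lexicon.
So there is no consistent tagging.

NO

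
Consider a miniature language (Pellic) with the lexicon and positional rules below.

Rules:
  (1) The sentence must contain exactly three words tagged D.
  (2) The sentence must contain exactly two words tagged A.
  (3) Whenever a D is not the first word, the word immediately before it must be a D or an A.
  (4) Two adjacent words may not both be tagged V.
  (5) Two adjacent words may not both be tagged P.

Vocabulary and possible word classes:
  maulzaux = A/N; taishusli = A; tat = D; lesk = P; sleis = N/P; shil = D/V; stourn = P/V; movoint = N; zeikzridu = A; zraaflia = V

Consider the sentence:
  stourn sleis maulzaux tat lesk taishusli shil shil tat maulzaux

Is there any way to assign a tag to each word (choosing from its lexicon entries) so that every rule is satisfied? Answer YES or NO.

NO

Candidates per position — 1:stourn {P,V}; 2:sleis {N,P}; 3:maulzaux {A,N}; 4:tat {D}; 5:lesk {P}; 6:taishusli {A}; 7:shil {D,V}; 8:shil {D,V}; 9:tat {D}; 10:maulzaux {A,N}.
Every candidate sequence violates at least one rule; no consistent tagging exists.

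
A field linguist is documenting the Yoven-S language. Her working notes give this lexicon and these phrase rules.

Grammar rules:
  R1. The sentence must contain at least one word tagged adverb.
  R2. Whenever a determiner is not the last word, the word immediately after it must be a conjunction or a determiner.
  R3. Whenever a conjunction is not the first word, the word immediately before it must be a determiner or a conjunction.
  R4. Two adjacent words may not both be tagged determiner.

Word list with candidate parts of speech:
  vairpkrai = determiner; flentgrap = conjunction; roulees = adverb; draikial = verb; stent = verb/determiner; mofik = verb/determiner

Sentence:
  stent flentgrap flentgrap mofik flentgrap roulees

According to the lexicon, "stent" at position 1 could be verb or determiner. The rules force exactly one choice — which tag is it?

Candidates per position — 1:stent {verb,determiner}; 2:flentgrap {conjunction}; 3:flentgrap {conjunction}; 4:mofik {verb,determiner}; 5:flentgrap {conjunction}; 6:roulees {adverb}.
Word 1 cannot be verb — rule 3 would then fail for every completion. It is determiner.
Word 4 cannot be verb — rule 3 would then fail for every completion. It is determiner.
So the tagging must be: determiner conjunction conjunction determiner conjunction adverb.
Check: rule 1 ✓; rule 2 ✓; rule 3 ✓; rule 4 ✓.

determiner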